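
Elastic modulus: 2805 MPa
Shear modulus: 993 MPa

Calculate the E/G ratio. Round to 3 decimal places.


E / G = 2805 / 993 = 2.825

2.825


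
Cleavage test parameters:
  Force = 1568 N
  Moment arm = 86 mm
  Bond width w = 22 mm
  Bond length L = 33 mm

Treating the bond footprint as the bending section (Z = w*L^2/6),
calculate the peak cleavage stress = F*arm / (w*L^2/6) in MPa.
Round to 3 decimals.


M = 1568 * 86 = 134848 N*mm
Z = 22 * 33^2 / 6 = 23958 / 6 mm^3
sigma = M / Z = 6 * 134848 / 23958 = 809088 / 23958
= 33.771 MPa

33.771


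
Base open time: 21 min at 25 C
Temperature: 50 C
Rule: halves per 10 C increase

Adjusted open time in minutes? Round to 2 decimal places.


Acceleration = 2^((50-25)/10) = 5.6569
Open time = 21 / 5.6569 = 3.71 min

3.71


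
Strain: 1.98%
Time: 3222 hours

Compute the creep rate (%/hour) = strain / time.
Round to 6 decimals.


Creep rate = 1.98 / 3222
= 0.000615 %/h

0.000615


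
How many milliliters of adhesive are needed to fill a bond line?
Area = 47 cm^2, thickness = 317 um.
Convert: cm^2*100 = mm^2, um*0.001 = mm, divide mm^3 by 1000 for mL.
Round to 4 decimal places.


= (47 * 100) * (317 * 0.001) / 1000
= 1.4899 mL

1.4899


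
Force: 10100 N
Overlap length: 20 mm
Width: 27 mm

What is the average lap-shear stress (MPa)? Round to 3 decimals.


Average shear stress = F / (overlap * width)
= 10100 / (20 * 27)
= 18.704 MPa

18.704


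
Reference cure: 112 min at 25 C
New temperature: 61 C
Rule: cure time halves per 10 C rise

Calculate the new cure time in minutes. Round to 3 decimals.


factor = 2^((61-25)/10) = 12.1257
t_new = 112 / 12.1257 = 9.237 min

9.237


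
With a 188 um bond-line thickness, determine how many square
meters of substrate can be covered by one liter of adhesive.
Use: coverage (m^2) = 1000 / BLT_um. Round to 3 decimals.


Coverage = 1000 / 188 = 5.319 m^2

5.319


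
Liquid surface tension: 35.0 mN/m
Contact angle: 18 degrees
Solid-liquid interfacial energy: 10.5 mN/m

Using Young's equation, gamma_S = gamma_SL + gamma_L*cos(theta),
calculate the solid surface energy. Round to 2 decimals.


gamma_S = 10.5 + 35.0 * cos(18)
= 43.79 mN/m

43.79


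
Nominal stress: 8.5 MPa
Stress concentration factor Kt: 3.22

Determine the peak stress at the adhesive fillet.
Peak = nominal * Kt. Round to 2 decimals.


Peak stress = 8.5 * 3.22
= 27.37 MPa

27.37


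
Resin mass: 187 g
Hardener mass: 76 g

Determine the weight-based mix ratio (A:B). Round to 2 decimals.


Ratio = 187 / 76 = 2.46

2.46


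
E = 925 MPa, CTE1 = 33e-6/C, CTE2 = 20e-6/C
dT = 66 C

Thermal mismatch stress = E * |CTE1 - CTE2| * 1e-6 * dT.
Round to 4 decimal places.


= 925 * 13e-6 * 66
= 0.7937 MPa

0.7937


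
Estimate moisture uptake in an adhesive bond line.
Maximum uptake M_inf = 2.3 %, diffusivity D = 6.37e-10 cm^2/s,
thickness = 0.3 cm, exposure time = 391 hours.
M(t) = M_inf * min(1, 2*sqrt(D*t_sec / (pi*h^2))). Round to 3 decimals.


Convert time: 391 h = 1407600 s
ratio = min(1, 2*sqrt(6.37e-10*1407600/(pi*0.3^2)))
= 0.112627
M(t) = 2.3 * 0.112627 = 0.259%

0.259


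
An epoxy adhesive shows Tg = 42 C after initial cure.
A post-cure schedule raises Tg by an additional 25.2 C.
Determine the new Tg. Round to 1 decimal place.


New Tg = 42 + 25.2
= 67.2 C

67.2


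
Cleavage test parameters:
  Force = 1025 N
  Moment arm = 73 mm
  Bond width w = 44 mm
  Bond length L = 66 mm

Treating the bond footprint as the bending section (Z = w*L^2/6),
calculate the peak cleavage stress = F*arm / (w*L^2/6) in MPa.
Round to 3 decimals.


M = 1025 * 73 = 74825 N*mm
Z = 44 * 66^2 / 6 = 191664 / 6 mm^3
sigma = M / Z = 6 * 74825 / 191664 = 448950 / 191664
= 2.342 MPa

2.342


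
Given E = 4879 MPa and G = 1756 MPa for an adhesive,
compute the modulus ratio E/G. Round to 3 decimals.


E/G ratio = 4879 / 1756 = 2.778

2.778


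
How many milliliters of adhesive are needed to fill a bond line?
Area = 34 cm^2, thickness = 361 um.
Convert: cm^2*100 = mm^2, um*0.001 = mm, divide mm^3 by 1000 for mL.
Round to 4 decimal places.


= (34 * 100) * (361 * 0.001) / 1000
= 1.2274 mL

1.2274


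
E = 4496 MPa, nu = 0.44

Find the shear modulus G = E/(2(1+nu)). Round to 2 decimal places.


G = 4496 / (2 * 1.44)
= 1561.11 MPa

1561.11


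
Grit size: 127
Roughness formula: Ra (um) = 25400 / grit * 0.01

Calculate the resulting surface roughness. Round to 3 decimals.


Ra = 25400 / 127 * 0.01
= 2.000 um

2.000


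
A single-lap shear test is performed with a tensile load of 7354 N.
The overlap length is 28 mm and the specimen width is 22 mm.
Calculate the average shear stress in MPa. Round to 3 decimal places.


Shear stress = F / (overlap * width)
= 7354 / (28 * 22)
= 7354 / 616
= 11.938 MPa

11.938


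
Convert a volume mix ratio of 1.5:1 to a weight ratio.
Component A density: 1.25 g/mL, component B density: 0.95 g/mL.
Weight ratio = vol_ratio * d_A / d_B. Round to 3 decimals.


= 1.5 * 1.25 / 0.95 = 1.974

1.974


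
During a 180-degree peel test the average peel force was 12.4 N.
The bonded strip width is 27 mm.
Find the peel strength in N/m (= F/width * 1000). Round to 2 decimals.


Peel strength = F/width * 1000
= 12.4 / 27 * 1000
= 459.26 N/m

459.26


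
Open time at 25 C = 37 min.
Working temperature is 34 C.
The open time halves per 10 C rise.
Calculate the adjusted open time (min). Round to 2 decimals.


factor = 2^((34 - 25) / 10) = 1.8661
ot = 37 / 1.8661 = 19.83 min

19.83


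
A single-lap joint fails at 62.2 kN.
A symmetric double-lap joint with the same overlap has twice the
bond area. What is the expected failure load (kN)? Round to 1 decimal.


Double-lap load = 2 * 62.2 = 124.4 kN

124.4


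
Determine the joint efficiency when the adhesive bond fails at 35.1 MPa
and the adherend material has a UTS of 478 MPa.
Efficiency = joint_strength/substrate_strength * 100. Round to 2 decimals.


Joint efficiency = 35.1 / 478 * 100
= 7.34%

7.34


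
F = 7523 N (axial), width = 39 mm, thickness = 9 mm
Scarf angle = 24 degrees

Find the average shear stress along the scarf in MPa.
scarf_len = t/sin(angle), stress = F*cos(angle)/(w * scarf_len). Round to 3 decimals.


scarf_len = 9/sin(24 deg) = 22.1273
cos(24 deg) = 0.913545
stress = 7523*0.913545/(39*22.1273) = 7.964 MPa

7.964


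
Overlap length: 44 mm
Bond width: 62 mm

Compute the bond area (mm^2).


Bond area = 44 * 62 = 2728 mm^2

2728


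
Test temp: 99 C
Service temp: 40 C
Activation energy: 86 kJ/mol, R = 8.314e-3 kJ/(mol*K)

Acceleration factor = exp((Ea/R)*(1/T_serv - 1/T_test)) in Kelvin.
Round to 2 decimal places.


AF = exp((86/0.008314)*(1/313.15 - 1/372.15))
= 188.08

188.08


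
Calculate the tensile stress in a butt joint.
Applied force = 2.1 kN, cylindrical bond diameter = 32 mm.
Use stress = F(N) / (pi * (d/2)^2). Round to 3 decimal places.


A = pi * 16.0^2 = 804.2477 mm^2
sigma = 2100.0 / 804.2477 = 2.611 MPa

2.611


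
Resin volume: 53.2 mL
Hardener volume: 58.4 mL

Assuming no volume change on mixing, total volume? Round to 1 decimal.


V_total = 53.2 + 58.4 = 111.6 mL

111.6


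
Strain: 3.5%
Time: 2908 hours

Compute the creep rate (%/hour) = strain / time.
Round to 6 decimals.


Creep rate = 3.5 / 2908
= 0.001204 %/h

0.001204


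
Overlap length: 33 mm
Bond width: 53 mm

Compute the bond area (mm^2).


Bond area = 33 * 53 = 1749 mm^2

1749


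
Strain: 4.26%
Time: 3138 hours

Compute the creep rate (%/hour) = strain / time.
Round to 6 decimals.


Creep rate = 4.26 / 3138
= 0.001358 %/h

0.001358


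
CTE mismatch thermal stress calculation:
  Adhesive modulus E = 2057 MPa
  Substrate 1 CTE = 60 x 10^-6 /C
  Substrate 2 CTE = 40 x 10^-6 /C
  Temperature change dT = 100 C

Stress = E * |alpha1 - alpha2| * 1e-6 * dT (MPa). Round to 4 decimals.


delta_alpha = |60 - 40| = 20 x 10^-6/C
Stress = 2057 * 20e-6 * 100
= 4.1140 MPa

4.1140


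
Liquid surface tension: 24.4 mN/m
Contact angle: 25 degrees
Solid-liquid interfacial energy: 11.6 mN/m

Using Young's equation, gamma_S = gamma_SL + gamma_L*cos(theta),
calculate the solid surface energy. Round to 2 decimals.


gamma_S = 11.6 + 24.4 * cos(25)
= 33.71 mN/m

33.71


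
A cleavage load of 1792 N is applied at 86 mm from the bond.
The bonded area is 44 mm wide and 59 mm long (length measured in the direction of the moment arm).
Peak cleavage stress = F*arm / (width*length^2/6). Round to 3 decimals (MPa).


Moment = 1792 * 86 = 154112 N*mm
Section modulus = 44 * 3481 / 6 = 153164 / 6 mm^3
Stress = 154112 / (153164 / 6) = 924672 / 153164
= 6.037 MPa

6.037


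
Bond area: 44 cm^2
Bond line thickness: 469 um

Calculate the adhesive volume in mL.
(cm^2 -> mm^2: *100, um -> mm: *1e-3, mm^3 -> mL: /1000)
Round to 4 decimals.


V = 44*100 * 469*1e-3 / 1000
= 2.0636 mL

2.0636


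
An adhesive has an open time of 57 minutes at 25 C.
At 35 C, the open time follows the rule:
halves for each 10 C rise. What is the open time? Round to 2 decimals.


Factor = 2^((35-25)/10) = 2.0000
Open time = 57 / 2.0000 = 28.50 min

28.50


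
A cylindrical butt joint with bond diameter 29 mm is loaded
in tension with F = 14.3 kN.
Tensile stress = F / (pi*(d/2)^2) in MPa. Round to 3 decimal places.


Area = pi * (29/2)^2 = 660.5199 mm^2
Stress = 14.3*1000 / 660.5199
= 21.650 MPa

21.650


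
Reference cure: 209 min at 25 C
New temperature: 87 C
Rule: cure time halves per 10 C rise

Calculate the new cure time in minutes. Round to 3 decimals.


factor = 2^((87-25)/10) = 73.5167
t_new = 209 / 73.5167 = 2.843 min

2.843


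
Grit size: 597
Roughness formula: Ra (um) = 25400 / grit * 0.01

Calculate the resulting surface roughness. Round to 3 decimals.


Ra = 25400 / 597 * 0.01
= 0.425 um

0.425


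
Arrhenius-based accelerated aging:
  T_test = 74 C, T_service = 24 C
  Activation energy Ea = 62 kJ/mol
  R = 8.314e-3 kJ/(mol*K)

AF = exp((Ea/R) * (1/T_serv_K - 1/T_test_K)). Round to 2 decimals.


T_test_K = 347.15, T_serv_K = 297.15
AF = exp((62/8.314e-3) * (1/297.15 - 1/347.15))
= 37.14

37.14


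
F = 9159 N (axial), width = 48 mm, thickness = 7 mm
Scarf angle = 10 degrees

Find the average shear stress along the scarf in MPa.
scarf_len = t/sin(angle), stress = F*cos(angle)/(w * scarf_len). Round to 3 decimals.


scarf_len = 7/sin(10 deg) = 40.3114
cos(10 deg) = 0.984808
stress = 9159*0.984808/(48*40.3114) = 4.662 MPa

4.662


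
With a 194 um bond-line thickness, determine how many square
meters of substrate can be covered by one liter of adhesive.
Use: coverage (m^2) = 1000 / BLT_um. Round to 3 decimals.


Coverage = 1000 / 194 = 5.155 m^2

5.155


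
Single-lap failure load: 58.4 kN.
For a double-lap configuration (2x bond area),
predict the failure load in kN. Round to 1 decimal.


Failure load = 58.4 * 2 = 116.8 kN

116.8


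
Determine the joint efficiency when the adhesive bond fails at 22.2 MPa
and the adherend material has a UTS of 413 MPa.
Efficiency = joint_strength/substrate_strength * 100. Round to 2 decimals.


Joint efficiency = 22.2 / 413 * 100
= 5.38%

5.38


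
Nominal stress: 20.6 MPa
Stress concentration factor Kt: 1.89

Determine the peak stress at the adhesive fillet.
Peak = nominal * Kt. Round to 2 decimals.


Peak stress = 20.6 * 1.89
= 38.93 MPa

38.93


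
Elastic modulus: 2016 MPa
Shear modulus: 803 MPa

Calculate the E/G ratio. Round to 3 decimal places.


E / G = 2016 / 803 = 2.511

2.511


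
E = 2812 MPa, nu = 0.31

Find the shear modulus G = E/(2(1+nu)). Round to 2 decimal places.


G = 2812 / (2 * 1.31)
= 1073.28 MPa

1073.28


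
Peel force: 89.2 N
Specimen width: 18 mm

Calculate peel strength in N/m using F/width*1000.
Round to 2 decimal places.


Peel strength = 89.2 / 18 * 1000 = 4955.56 N/m

4955.56


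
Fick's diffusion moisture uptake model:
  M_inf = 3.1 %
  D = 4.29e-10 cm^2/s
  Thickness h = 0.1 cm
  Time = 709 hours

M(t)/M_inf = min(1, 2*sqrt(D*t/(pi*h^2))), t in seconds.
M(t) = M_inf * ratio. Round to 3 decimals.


t_sec = 709 * 3600 = 2552400
ratio = 2*sqrt(4.29e-10*2552400/(pi*0.1^2))
= min(1, 0.373386)
= 0.373386
M(t) = 3.1 * 0.373386 = 1.157 %

1.157


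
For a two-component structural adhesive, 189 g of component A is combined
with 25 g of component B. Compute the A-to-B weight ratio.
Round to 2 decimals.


Weight ratio A:B = 189 / 25
= 7.56

7.56


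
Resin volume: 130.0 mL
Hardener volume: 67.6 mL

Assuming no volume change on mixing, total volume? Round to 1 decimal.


V_total = 130.0 + 67.6 = 197.6 mL

197.6


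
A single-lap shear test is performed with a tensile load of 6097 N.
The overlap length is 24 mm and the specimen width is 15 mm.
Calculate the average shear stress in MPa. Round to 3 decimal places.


Shear stress = F / (overlap * width)
= 6097 / (24 * 15)
= 6097 / 360
= 16.936 MPa

16.936


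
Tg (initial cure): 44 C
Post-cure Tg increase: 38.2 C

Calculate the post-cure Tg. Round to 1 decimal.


Post-cure Tg = 44 + 38.2 = 82.2 C

82.2


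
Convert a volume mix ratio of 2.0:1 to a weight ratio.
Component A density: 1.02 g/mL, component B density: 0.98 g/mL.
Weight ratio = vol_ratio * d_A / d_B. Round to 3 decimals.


= 2.0 * 1.02 / 0.98 = 2.082

2.082


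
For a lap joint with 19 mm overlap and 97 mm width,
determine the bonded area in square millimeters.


Area = 19 * 97 = 1843 mm^2

1843


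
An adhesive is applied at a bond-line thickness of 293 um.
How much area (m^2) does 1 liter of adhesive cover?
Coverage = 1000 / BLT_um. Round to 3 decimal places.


Coverage = 1000 / 293 = 3.413 m^2

3.413


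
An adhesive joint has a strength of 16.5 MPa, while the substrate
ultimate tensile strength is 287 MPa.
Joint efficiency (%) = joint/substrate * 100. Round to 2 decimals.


Efficiency = 16.5 / 287 * 100
= 5.75%

5.75


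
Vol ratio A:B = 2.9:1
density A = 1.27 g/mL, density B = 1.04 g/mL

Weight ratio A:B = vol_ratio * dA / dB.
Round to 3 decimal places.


Weight ratio = 2.9 * 1.27 / 1.04
= 3.541

3.541


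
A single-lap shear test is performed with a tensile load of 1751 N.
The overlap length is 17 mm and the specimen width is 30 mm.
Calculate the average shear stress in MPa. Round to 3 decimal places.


Shear stress = F / (overlap * width)
= 1751 / (17 * 30)
= 1751 / 510
= 3.433 MPa

3.433


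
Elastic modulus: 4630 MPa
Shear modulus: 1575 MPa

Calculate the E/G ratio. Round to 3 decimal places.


E / G = 4630 / 1575 = 2.940

2.940


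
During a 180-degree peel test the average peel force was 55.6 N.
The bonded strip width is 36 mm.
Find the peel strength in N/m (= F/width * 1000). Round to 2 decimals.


Peel strength = F/width * 1000
= 55.6 / 36 * 1000
= 1544.44 N/m

1544.44


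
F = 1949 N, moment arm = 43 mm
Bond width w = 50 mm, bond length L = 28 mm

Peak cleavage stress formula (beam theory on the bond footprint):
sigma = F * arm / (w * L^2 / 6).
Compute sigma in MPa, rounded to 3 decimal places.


sigma = (1949 * 43) / (50 * 784 / 6)
= 83807 * 6 / 39200
= 502842 / 39200
= 12.828 MPa

12.828


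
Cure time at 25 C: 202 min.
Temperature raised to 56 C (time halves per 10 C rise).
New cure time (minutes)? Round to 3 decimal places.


Acceleration factor = 2^(31/10) = 8.5742
New time = 202 / 8.5742 = 23.559 min

23.559


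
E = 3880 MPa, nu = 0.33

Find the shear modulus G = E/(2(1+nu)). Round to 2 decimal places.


G = 3880 / (2 * 1.33)
= 1458.65 MPa

1458.65


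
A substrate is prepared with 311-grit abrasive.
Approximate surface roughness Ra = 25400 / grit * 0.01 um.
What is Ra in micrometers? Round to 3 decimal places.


Ra = 25400 / 311 * 0.01 = 0.817 um

0.817


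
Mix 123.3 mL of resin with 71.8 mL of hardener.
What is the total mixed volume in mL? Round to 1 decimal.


Total = 123.3 + 71.8 = 195.1 mL

195.1


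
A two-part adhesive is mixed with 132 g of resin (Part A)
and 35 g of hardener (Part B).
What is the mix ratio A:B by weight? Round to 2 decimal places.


Mix ratio = mass_A / mass_B
= 132 / 35
= 3.77

3.77


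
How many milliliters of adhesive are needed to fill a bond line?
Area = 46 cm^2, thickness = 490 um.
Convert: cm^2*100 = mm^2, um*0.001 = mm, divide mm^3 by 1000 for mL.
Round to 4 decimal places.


= (46 * 100) * (490 * 0.001) / 1000
= 2.2540 mL

2.2540


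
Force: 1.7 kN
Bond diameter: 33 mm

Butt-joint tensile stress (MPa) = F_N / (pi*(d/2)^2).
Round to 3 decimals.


F_N = 1.7 * 1000 = 1700.0 N
A = pi*(16.5)^2 = 855.2986 mm^2
stress = 1700.0 / 855.2986 = 1.988 MPa

1.988


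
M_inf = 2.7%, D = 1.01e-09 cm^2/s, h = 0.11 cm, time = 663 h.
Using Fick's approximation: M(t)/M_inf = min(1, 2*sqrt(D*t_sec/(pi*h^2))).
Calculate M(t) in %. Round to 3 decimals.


t = 2386800 s
ratio = min(1, 2*sqrt(1.01e-09*2386800/(pi*0.0121)))
= 0.503653
M(t) = 2.7 * 0.503653 = 1.360%

1.360


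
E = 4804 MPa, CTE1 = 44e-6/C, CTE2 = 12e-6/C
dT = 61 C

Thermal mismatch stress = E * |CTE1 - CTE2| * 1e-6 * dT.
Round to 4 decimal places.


= 4804 * 32e-6 * 61
= 9.3774 MPa

9.3774


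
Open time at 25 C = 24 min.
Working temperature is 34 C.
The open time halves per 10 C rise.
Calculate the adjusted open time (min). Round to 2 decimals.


factor = 2^((34 - 25) / 10) = 1.8661
ot = 24 / 1.8661 = 12.86 min

12.86


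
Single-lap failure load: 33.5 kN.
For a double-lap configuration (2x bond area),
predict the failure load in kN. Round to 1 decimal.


Failure load = 33.5 * 2 = 67.0 kN

67.0


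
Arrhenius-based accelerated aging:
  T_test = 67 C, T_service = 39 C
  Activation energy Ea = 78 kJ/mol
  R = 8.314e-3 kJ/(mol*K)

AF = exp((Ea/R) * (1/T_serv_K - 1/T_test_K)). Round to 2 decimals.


T_test_K = 340.15, T_serv_K = 312.15
AF = exp((78/8.314e-3) * (1/312.15 - 1/340.15))
= 11.87

11.87


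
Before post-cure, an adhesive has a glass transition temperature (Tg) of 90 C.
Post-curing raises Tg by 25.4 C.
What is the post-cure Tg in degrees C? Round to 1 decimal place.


Tg_post = Tg_base + delta_Tg
= 90 + 25.4
= 115.4 C

115.4


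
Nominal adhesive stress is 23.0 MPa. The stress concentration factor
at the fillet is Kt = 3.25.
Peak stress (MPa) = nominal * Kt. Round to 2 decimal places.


Peak = 23.0 * 3.25 = 74.75 MPa

74.75


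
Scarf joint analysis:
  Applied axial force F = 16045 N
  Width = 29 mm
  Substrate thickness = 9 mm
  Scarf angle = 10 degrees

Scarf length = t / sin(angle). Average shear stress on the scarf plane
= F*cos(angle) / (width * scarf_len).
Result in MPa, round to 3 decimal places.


Scarf length = 9 / sin(10 deg) = 51.8289 mm
cos(10 deg) = 0.984808
Shear = 16045 * 0.984808 / (29 * 51.8289)
= 10.513 MPa

10.513


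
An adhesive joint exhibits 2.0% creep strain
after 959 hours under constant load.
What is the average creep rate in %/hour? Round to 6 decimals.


Creep rate = strain / time
= 2.0 / 959
= 0.002086 %/h

0.002086


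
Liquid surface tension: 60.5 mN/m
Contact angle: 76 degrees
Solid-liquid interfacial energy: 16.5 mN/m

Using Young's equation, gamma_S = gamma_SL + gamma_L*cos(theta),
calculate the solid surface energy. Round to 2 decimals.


gamma_S = 16.5 + 60.5 * cos(76)
= 31.14 mN/m

31.14


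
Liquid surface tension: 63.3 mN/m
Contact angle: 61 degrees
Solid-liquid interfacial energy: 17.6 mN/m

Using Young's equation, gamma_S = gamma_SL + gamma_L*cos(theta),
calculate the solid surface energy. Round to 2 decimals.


gamma_S = 17.6 + 63.3 * cos(61)
= 48.29 mN/m

48.29


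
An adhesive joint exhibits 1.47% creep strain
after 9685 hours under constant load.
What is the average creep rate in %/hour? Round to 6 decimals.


Creep rate = strain / time
= 1.47 / 9685
= 0.000152 %/h

0.000152


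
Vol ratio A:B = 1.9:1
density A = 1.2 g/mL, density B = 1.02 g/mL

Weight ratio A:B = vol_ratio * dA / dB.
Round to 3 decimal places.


Weight ratio = 1.9 * 1.2 / 1.02
= 2.235

2.235


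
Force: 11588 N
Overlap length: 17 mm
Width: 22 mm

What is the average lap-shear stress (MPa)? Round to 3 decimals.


Average shear stress = F / (overlap * width)
= 11588 / (17 * 22)
= 30.984 MPa

30.984


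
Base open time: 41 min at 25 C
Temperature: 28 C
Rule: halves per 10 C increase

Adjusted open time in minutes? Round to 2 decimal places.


Acceleration = 2^((28-25)/10) = 1.2311
Open time = 41 / 1.2311 = 33.30 min

33.30


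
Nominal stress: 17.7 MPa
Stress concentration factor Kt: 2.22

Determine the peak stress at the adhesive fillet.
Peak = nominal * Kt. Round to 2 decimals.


Peak stress = 17.7 * 2.22
= 39.29 MPa

39.29


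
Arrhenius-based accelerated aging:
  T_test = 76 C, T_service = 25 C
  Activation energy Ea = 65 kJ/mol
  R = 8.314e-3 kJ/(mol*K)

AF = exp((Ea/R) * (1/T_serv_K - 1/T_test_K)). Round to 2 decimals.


T_test_K = 349.15, T_serv_K = 298.15
AF = exp((65/8.314e-3) * (1/298.15 - 1/349.15))
= 46.07

46.07


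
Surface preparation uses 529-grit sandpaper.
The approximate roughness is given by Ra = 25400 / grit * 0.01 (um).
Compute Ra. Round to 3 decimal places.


Ra = 25400 / 529 * 0.01
= 254 / 529
= 0.480 um

0.480


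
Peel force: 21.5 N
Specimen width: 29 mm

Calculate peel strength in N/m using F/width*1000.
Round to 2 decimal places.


Peel strength = 21.5 / 29 * 1000 = 741.38 N/m

741.38


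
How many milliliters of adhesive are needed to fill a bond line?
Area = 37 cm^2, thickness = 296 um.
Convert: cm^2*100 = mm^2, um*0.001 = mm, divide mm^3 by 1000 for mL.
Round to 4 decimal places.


= (37 * 100) * (296 * 0.001) / 1000
= 1.0952 mL

1.0952


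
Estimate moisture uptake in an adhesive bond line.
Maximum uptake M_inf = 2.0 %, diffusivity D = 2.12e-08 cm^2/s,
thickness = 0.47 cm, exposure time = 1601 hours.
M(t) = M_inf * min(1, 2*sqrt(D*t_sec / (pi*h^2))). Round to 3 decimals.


Convert time: 1601 h = 5763600 s
ratio = min(1, 2*sqrt(2.12e-08*5763600/(pi*0.47^2)))
= 0.839213
M(t) = 2.0 * 0.839213 = 1.678%

1.678


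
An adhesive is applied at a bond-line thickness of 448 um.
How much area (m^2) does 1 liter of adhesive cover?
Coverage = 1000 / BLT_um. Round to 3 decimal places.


Coverage = 1000 / 448 = 2.232 m^2

2.232


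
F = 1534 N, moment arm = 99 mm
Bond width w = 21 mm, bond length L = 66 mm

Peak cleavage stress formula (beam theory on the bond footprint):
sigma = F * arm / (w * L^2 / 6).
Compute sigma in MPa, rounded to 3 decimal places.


sigma = (1534 * 99) / (21 * 4356 / 6)
= 151866 * 6 / 91476
= 911196 / 91476
= 9.961 MPa

9.961


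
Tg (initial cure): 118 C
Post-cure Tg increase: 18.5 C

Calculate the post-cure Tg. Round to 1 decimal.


Post-cure Tg = 118 + 18.5 = 136.5 C

136.5


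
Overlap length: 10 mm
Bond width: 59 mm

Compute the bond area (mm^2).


Bond area = 10 * 59 = 590 mm^2

590


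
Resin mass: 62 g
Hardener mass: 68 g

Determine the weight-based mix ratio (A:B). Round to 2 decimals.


Ratio = 62 / 68 = 0.91

0.91


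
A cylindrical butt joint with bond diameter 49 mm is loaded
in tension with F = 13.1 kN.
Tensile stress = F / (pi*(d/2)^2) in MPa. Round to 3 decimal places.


Area = pi * (49/2)^2 = 1885.7410 mm^2
Stress = 13.1*1000 / 1885.7410
= 6.947 MPa

6.947


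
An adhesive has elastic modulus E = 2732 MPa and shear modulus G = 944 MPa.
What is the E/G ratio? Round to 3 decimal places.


E/G = 2732 / 944 = 2.894

2.894


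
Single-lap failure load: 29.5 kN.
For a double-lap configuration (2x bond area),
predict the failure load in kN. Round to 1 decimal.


Failure load = 29.5 * 2 = 59.0 kN

59.0


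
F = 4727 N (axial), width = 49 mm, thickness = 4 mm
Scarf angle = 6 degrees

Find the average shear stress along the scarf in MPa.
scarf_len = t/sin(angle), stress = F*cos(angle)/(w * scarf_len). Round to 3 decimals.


scarf_len = 4/sin(6 deg) = 38.2671
cos(6 deg) = 0.994522
stress = 4727*0.994522/(49*38.2671) = 2.507 MPa

2.507


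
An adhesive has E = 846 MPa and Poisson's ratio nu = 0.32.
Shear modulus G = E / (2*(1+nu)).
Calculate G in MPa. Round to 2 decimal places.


G = 846 / (2*(1+0.32))
= 846 / 2.64
= 320.45 MPa

320.45


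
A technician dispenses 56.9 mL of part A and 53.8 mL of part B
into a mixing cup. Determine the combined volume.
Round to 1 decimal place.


Combined volume = 56.9 + 53.8
= 110.7 mL

110.7


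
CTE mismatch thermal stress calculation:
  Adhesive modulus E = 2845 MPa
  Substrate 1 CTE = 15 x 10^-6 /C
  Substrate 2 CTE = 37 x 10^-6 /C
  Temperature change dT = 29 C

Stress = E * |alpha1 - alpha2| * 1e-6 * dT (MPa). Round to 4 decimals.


delta_alpha = |15 - 37| = 22 x 10^-6/C
Stress = 2845 * 22e-6 * 29
= 1.8151 MPa

1.8151


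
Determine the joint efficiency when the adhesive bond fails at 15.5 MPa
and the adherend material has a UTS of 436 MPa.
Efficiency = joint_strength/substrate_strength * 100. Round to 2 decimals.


Joint efficiency = 15.5 / 436 * 100
= 3.56%

3.56


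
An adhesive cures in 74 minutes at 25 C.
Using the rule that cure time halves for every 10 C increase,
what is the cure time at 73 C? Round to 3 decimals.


Factor = 2^((73 - 25) / 10) = 27.8576
Cure time = 74 / 27.8576
= 2.656 minutes

2.656


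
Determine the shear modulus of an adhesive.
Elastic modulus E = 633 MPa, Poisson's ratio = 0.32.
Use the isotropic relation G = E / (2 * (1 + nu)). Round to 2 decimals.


G = 633 / (2*(1+0.32)) = 633 / 2.64
= 239.77 MPa

239.77


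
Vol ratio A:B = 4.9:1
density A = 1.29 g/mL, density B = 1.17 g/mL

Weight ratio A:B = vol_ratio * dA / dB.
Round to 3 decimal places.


Weight ratio = 4.9 * 1.29 / 1.17
= 5.403

5.403


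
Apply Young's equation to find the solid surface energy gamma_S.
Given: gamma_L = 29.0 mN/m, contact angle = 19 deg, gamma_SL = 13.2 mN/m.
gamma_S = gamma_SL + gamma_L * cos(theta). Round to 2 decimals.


theta_rad = 19 * pi/180 = 0.331613
gamma_S = 13.2 + 29.0 * cos(0.331613)
= 40.62 mN/m

40.62


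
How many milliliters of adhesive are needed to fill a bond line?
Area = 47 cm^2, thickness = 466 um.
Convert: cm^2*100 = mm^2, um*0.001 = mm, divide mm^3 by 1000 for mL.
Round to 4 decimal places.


= (47 * 100) * (466 * 0.001) / 1000
= 2.1902 mL

2.1902


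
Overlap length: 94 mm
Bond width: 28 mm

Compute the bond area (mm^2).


Bond area = 94 * 28 = 2632 mm^2

2632


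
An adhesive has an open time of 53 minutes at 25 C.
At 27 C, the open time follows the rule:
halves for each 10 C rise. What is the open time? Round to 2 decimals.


Factor = 2^((27-25)/10) = 1.1487
Open time = 53 / 1.1487 = 46.14 min

46.14


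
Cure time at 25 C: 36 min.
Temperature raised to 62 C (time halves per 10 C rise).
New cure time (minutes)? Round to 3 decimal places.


Acceleration factor = 2^(37/10) = 12.9960
New time = 36 / 12.9960 = 2.770 min

2.770


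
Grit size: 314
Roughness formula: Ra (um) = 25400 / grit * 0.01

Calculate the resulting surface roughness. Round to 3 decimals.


Ra = 25400 / 314 * 0.01
= 0.809 um

0.809


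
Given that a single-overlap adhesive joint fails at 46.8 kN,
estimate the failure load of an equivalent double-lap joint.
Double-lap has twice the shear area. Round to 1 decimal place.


Double-lap factor = 2
Expected load = 46.8 * 2 = 93.6 kN

93.6


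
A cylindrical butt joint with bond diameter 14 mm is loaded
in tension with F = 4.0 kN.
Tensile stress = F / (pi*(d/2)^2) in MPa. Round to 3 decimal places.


Area = pi * (14/2)^2 = 153.9380 mm^2
Stress = 4.0*1000 / 153.9380
= 25.984 MPa

25.984


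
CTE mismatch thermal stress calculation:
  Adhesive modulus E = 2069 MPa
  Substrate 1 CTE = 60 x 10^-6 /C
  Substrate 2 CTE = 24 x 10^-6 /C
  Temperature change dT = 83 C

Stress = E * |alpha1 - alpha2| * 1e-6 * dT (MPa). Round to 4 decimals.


delta_alpha = |60 - 24| = 36 x 10^-6/C
Stress = 2069 * 36e-6 * 83
= 6.1822 MPa

6.1822


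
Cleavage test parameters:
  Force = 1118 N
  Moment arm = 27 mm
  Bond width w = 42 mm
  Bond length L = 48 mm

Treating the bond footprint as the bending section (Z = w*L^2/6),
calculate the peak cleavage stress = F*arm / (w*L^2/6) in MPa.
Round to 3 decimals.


M = 1118 * 27 = 30186 N*mm
Z = 42 * 48^2 / 6 = 96768 / 6 mm^3
sigma = M / Z = 6 * 30186 / 96768 = 181116 / 96768
= 1.872 MPa

1.872


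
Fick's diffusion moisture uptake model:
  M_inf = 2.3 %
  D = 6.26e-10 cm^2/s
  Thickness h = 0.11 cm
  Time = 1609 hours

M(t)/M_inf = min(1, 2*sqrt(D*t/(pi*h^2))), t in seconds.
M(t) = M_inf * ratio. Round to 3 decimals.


t_sec = 1609 * 3600 = 5792400
ratio = 2*sqrt(6.26e-10*5792400/(pi*0.11^2))
= min(1, 0.617702)
= 0.617702
M(t) = 2.3 * 0.617702 = 1.421 %

1.421


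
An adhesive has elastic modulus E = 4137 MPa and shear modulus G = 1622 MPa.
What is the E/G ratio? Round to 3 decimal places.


E/G = 4137 / 1622 = 2.551

2.551


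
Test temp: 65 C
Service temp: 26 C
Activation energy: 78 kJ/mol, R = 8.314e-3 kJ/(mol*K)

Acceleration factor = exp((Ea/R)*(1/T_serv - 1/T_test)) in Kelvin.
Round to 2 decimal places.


AF = exp((78/0.008314)*(1/299.15 - 1/338.15))
= 37.23

37.23


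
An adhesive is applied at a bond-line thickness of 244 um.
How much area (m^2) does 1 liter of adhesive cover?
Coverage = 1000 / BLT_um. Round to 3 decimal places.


Coverage = 1000 / 244 = 4.098 m^2

4.098


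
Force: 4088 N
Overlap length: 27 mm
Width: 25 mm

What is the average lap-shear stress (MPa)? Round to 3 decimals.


Average shear stress = F / (overlap * width)
= 4088 / (27 * 25)
= 6.056 MPa

6.056


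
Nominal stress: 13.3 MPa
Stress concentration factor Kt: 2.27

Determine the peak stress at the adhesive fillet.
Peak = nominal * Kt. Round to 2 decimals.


Peak stress = 13.3 * 2.27
= 30.19 MPa

30.19


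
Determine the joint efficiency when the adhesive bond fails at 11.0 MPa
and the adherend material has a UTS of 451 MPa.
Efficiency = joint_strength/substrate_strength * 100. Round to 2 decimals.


Joint efficiency = 11.0 / 451 * 100
= 2.44%

2.44


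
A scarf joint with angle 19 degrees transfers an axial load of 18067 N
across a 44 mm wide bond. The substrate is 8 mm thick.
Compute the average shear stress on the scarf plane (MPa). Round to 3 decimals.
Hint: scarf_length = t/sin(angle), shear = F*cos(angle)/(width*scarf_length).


scarf_length = 8 / sin(19 deg) = 24.5724 mm
cos(19 deg) = 0.945519
shear stress = 18067 * 0.945519 / (44 * 24.5724)
= 15.800 MPa

15.800


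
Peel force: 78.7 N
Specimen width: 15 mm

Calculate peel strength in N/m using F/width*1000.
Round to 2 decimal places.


Peel strength = 78.7 / 15 * 1000 = 5246.67 N/m

5246.67


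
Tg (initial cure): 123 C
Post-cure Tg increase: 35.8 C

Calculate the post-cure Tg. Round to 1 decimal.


Post-cure Tg = 123 + 35.8 = 158.8 C

158.8


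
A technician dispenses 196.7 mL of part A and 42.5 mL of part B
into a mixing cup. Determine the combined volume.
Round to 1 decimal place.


Combined volume = 196.7 + 42.5
= 239.2 mL

239.2


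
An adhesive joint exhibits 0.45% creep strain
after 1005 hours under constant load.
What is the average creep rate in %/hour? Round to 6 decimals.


Creep rate = strain / time
= 0.45 / 1005
= 0.000448 %/h

0.000448


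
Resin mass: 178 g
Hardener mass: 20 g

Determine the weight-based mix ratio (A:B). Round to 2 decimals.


Ratio = 178 / 20 = 8.90

8.90


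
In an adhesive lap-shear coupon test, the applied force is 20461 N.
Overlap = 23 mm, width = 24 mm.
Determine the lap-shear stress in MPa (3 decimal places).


stress = F / (overlap * width)
= 20461 / (23 * 24)
= 37.067 MPa

37.067


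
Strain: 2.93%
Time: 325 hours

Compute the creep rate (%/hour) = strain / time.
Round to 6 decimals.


Creep rate = 2.93 / 325
= 0.009015 %/h

0.009015


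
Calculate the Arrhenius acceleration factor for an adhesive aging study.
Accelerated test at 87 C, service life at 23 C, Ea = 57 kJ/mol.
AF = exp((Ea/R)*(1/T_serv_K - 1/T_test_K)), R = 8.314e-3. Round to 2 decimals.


T_test = 360.15 K, T_serv = 296.15 K
Ea/R = 57 / 0.008314 = 6855.91
AF = exp(6855.91 * (1/296.15 - 1/360.15))
= 61.18

61.18


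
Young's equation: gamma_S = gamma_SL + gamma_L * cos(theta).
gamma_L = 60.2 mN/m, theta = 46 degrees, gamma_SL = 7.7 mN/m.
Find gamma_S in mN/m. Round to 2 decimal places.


cos(46 deg) = 0.694658
gamma_S = 7.7 + 60.2 * 0.694658
= 49.52 mN/m

49.52


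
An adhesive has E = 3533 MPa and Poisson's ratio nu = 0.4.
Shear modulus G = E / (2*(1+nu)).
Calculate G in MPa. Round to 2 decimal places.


G = 3533 / (2*(1+0.4))
= 3533 / 2.80
= 1261.79 MPa

1261.79


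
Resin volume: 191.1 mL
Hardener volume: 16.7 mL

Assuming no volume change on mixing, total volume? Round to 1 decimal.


V_total = 191.1 + 16.7 = 207.8 mL

207.8


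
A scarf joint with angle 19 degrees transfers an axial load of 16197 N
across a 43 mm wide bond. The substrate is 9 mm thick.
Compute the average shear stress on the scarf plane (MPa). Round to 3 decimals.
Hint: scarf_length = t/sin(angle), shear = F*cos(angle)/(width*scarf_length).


scarf_length = 9 / sin(19 deg) = 27.6440 mm
cos(19 deg) = 0.945519
shear stress = 16197 * 0.945519 / (43 * 27.6440)
= 12.884 MPa

12.884


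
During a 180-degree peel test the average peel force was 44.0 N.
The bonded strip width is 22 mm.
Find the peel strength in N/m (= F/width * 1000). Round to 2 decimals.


Peel strength = F/width * 1000
= 44.0 / 22 * 1000
= 2000.00 N/m

2000.00


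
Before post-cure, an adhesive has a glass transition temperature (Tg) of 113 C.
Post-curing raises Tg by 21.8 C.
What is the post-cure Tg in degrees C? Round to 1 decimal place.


Tg_post = Tg_base + delta_Tg
= 113 + 21.8
= 134.8 C

134.8


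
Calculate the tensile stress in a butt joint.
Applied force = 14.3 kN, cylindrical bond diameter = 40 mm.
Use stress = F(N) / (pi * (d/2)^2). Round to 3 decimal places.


A = pi * 20.0^2 = 1256.6371 mm^2
sigma = 14300.0 / 1256.6371 = 11.380 MPa

11.380


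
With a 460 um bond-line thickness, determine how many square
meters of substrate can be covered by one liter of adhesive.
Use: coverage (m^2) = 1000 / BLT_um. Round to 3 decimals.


Coverage = 1000 / 460 = 2.174 m^2

2.174


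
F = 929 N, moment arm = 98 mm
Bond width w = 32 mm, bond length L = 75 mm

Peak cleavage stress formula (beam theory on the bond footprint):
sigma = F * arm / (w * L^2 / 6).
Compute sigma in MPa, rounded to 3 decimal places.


sigma = (929 * 98) / (32 * 5625 / 6)
= 91042 * 6 / 180000
= 546252 / 180000
= 3.035 MPa

3.035


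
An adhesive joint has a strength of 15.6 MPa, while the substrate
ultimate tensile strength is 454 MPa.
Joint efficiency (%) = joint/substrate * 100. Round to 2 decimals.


Efficiency = 15.6 / 454 * 100
= 3.44%

3.44


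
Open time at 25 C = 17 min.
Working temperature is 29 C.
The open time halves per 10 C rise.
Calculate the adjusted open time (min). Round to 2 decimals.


factor = 2^((29 - 25) / 10) = 1.3195
ot = 17 / 1.3195 = 12.88 min

12.88


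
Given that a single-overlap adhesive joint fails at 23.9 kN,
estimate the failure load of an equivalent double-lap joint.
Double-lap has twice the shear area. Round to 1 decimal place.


Double-lap factor = 2
Expected load = 23.9 * 2 = 47.8 kN

47.8


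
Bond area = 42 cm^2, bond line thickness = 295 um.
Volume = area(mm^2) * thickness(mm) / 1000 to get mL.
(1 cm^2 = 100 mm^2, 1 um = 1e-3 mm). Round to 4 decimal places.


area_mm2 = 42 * 100 = 4200
blt_mm = 295 * 1e-3 = 0.295
vol_mm3 = 4200 * 0.295 = 1239.0
vol_mL = 1239.0 / 1000 = 1.2390 mL

1.2390


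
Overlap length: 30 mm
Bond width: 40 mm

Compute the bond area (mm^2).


Bond area = 30 * 40 = 1200 mm^2

1200


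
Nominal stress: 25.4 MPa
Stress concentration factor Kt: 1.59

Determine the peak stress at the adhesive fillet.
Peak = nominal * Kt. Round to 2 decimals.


Peak stress = 25.4 * 1.59
= 40.39 MPa

40.39


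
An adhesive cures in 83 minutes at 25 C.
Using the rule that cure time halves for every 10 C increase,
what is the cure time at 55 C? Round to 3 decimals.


Factor = 2^((55 - 25) / 10) = 8.0000
Cure time = 83 / 8.0000
= 10.375 minutes

10.375


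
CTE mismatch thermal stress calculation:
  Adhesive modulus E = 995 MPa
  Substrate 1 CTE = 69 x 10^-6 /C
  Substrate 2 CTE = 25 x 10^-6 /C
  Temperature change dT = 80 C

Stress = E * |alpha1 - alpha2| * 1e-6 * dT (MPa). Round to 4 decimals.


delta_alpha = |69 - 25| = 44 x 10^-6/C
Stress = 995 * 44e-6 * 80
= 3.5024 MPa

3.5024


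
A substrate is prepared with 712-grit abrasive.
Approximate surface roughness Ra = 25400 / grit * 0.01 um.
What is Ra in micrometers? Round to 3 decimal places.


Ra = 25400 / 712 * 0.01 = 0.357 um

0.357


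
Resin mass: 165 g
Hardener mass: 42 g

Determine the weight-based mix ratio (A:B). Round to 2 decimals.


Ratio = 165 / 42 = 3.93

3.93


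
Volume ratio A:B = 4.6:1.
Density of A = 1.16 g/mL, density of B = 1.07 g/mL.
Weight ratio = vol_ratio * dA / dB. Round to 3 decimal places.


Wt ratio = 4.6 * 1.16 / 1.07
= 4.987

4.987


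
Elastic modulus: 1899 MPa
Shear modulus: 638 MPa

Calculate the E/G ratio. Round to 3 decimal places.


E / G = 1899 / 638 = 2.976

2.976


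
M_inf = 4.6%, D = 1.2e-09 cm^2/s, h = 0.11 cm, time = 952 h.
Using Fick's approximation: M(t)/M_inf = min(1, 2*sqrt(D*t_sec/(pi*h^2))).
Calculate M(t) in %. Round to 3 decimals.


t = 3427200 s
ratio = min(1, 2*sqrt(1.2e-09*3427200/(pi*0.0121)))
= 0.657844
M(t) = 4.6 * 0.657844 = 3.026%

3.026


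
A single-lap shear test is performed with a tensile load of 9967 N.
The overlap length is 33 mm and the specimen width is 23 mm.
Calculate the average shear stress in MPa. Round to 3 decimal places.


Shear stress = F / (overlap * width)
= 9967 / (33 * 23)
= 9967 / 759
= 13.132 MPa

13.132


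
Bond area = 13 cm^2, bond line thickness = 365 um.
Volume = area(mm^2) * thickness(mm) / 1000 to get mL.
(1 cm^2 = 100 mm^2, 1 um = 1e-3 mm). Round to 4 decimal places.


area_mm2 = 13 * 100 = 1300
blt_mm = 365 * 1e-3 = 0.365
vol_mm3 = 1300 * 0.365 = 474.5
vol_mL = 474.5 / 1000 = 0.4745 mL

0.4745


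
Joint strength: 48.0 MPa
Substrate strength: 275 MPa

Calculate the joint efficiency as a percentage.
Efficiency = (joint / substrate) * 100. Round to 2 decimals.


Efficiency = (48.0 / 275) * 100 = 17.45%

17.45


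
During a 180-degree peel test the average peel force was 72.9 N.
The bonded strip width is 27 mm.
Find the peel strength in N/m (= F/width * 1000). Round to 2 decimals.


Peel strength = F/width * 1000
= 72.9 / 27 * 1000
= 2700.00 N/m

2700.00


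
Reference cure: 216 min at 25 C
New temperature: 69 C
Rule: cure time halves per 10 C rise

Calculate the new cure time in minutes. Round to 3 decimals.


factor = 2^((69-25)/10) = 21.1121
t_new = 216 / 21.1121 = 10.231 min

10.231


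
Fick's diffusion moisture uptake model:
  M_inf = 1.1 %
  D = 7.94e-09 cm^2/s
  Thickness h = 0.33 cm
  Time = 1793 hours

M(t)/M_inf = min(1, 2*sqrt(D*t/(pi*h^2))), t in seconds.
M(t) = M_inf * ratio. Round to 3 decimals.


t_sec = 1793 * 3600 = 6454800
ratio = 2*sqrt(7.94e-09*6454800/(pi*0.33^2))
= min(1, 0.774092)
= 0.774092
M(t) = 1.1 * 0.774092 = 0.852 %

0.852


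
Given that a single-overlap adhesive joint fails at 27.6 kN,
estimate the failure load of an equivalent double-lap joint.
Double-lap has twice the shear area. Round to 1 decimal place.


Double-lap factor = 2
Expected load = 27.6 * 2 = 55.2 kN

55.2


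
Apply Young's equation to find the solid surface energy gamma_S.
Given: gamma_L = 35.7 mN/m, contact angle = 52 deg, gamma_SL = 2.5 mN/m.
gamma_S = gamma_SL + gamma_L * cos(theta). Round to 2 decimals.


theta_rad = 52 * pi/180 = 0.907571
gamma_S = 2.5 + 35.7 * cos(0.907571)
= 24.48 mN/m

24.48


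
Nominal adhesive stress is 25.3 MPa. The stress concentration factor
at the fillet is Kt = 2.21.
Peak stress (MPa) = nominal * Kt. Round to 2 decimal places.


Peak = 25.3 * 2.21 = 55.91 MPa

55.91
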